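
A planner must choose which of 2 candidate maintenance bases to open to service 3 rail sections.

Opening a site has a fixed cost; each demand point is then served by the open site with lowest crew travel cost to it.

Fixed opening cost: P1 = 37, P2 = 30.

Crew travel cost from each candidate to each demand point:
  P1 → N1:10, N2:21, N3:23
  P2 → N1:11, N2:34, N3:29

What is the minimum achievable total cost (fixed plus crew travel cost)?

Open {P1}: assign each demand point to its cheapest open site.
  N1→P1 10, N2→P1 21, N3→P1 23
  crew travel cost 54, fixed 37 → total 91.
Compare {P2}: crew travel cost 74 + fixed 30 = 104.
Compare {P1, P2}: crew travel cost 54 + fixed 67 = 121.

91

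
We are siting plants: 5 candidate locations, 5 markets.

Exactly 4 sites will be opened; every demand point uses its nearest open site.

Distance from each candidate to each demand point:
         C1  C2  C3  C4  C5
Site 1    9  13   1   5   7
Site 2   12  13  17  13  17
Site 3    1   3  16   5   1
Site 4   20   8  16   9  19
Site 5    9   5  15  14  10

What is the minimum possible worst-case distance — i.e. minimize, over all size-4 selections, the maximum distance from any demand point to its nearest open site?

5

Open {Site 1, Site 2, Site 3, Site 4}.
  Farthest demand point is C4 at distance 5 (to Site 1); all others are ≤ 5.
With {Site 1, Site 2, Site 3, Site 5} the worst case is 5.
With {Site 1, Site 3, Site 4, Site 5} the worst case is 5.
No size-4 selection achieves below 5.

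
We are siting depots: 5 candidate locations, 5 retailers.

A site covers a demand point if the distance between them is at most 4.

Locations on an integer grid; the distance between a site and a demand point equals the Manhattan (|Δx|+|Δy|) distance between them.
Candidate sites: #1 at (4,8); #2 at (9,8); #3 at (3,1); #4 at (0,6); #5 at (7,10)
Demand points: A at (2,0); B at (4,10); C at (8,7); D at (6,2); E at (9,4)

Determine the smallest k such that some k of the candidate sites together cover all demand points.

Coverage sets (demand points within 4 of each site):
  #1: {B}
  #2: {C, E}
  #3: {A, D}
  #4: {}
  #5: {B, C}
No 2 sites suffice: every size-2 union leaves at least one demand point uncovered.
But {#1, #2, #3} covers everything, so the minimum is 3.

3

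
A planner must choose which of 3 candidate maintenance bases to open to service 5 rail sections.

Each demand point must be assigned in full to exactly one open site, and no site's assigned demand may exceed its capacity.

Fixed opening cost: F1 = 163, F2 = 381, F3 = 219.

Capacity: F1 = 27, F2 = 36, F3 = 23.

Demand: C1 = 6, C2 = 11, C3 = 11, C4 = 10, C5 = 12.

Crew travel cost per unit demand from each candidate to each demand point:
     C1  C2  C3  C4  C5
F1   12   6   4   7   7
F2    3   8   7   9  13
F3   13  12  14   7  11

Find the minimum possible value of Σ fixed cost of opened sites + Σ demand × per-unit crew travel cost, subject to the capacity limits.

Open {F1, F3}; cheapest assignment that respects the capacities:
  F1 (cap 27, load 27): C1, C3, C4 — cost 6×12 + 11×4 + 10×7 = 186
  F3 (cap 23, load 23): C2, C5 — cost 11×12 + 12×11 = 264
  Shipping 450, fixed 382 → total 832.
  Any other capacity-feasible assignment to {F1, F3} ships for at least 450.
Compare {F1, F2}: its best feasible assignment gives total 868.
Compare {F2, F3}: its best feasible assignment gives total 985.
Every other set of open sites that can feasibly serve all demand totals ≥ 868 even under its best assignment. Minimum: 832.

832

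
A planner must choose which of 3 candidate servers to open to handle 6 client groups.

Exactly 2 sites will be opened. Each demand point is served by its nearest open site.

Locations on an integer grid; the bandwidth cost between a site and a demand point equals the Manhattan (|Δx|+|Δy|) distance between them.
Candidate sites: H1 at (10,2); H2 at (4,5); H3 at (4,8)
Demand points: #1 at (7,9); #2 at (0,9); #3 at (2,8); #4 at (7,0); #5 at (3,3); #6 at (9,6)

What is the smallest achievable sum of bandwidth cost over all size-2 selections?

27

Open {H1, H3}.
  #1→H3 4, #2→H3 5, #3→H3 2, #4→H1 5, #5→H3 6, #6→H1 5  ⇒ total 27.
Compare {H2, H3}: total 28.
Compare {H1, H2}: total 33.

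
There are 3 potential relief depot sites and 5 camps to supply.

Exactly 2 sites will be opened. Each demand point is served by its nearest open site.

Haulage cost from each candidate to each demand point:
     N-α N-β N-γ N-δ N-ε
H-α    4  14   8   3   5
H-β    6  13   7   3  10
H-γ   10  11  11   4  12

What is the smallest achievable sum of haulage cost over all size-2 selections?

Open {H-α, H-γ}.
  N-α→H-α 4, N-β→H-γ 11, N-γ→H-α 8, N-δ→H-α 3, N-ε→H-α 5  ⇒ total 31.
Compare {H-α, H-β}: total 32.
Compare {H-β, H-γ}: total 37.

31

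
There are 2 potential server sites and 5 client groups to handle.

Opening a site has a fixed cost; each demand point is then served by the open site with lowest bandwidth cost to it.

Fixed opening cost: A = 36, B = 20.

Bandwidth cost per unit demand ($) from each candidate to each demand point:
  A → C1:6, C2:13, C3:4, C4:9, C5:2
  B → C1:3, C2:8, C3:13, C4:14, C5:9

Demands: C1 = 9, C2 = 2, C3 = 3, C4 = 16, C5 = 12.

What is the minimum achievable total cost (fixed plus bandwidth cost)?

Open {A, B}: assign each demand point to its cheapest open site.
  C1→B 9×3=27, C2→B 2×8=16, C3→A 3×4=12, C4→A 16×9=144, C5→A 12×2=24
  bandwidth cost 223, fixed 56 → total 279.
Compare {A}: bandwidth cost 260 + fixed 36 = 296.
Compare {B}: bandwidth cost 414 + fixed 20 = 434.

279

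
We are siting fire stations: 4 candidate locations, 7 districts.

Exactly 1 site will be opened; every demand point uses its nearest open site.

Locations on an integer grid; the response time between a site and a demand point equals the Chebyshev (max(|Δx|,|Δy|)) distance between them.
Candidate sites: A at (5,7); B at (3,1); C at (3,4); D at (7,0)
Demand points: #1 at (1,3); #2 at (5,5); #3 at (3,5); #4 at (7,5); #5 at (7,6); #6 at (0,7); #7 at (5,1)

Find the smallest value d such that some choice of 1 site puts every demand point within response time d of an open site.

4

Open {C}.
  Farthest demand point is #4 at response time 4 (to C); all others are ≤ 4.
With {A} the worst case is 6.
With {B} the worst case is 6.
No size-1 selection achieves below 4.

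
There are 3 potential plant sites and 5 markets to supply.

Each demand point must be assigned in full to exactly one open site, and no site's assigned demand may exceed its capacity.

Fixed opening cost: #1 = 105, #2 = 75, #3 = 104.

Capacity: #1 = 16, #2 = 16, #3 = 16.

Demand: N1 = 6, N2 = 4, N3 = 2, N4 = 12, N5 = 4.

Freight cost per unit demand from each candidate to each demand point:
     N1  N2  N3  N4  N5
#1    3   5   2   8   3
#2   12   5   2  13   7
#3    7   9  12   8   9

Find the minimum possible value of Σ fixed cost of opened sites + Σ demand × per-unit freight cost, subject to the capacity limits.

Open {#1, #3}; cheapest assignment that respects the capacities:
  #1 (cap 16, load 16): N1, N2, N3, N5 — cost 6×3 + 4×5 + 2×2 + 4×3 = 54
  #3 (cap 16, load 12): N4 — cost 12×8 = 96
  Shipping 150, fixed 209 → total 359.
  Any other capacity-feasible assignment to {#1, #3} ships for at least 150.
Compare {#1, #2}: its best feasible assignment gives total 384.
Compare {#2, #3}: its best feasible assignment gives total 399.
Every other set of open sites that can feasibly serve all demand totals ≥ 384 even under its best assignment. Minimum: 359.

359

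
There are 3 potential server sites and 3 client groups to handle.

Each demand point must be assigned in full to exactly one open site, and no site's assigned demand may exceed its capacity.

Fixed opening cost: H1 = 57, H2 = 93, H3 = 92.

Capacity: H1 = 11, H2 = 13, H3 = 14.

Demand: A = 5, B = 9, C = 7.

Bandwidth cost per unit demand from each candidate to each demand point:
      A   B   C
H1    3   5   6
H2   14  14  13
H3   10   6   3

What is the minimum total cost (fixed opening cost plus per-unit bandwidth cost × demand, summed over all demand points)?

Open {H1, H3}; cheapest assignment that respects the capacities:
  H1 (cap 11, load 9): B — cost 9×5 = 45
  H3 (cap 14, load 12): A, C — cost 5×10 + 7×3 = 71
  Shipping 116, fixed 149 → total 265.
  Any other capacity-feasible assignment to {H1, H3} ships for at least 116.
Compare {H1, H2}: its best feasible assignment gives total 356.
Compare {H1, H2, H3}: its best feasible assignment gives total 358.
Every other set of open sites that can feasibly serve all demand totals ≥ 356 even under its best assignment. Minimum: 265.

265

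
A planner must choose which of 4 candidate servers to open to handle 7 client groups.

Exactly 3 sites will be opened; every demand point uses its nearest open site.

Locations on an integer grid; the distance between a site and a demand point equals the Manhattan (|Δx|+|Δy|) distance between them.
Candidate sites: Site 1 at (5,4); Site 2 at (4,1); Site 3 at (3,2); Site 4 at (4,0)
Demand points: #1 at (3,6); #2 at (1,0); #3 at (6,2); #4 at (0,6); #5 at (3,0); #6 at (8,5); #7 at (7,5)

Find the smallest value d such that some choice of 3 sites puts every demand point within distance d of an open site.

Open {Site 1, Site 2, Site 3}.
  Farthest demand point is #4 at distance 7 (to Site 1); all others are ≤ 7.
With {Site 1, Site 2, Site 4} the worst case is 7.
With {Site 1, Site 3, Site 4} the worst case is 7.
No size-3 selection achieves below 7.

7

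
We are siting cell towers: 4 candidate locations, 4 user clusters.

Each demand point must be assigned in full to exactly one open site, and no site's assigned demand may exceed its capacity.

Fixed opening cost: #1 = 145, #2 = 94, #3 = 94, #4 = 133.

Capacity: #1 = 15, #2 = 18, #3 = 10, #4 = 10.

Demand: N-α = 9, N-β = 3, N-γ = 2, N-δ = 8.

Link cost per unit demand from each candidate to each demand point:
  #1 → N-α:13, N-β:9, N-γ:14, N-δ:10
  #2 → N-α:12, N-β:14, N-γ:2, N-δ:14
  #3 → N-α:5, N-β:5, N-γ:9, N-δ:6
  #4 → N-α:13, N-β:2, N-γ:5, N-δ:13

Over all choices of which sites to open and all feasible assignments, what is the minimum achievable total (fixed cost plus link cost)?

Open {#2, #3}; cheapest assignment that respects the capacities:
  #2 (cap 18, load 14): N-α, N-β, N-γ — cost 9×12 + 3×14 + 2×2 = 154
  #3 (cap 10, load 8): N-δ — cost 8×6 = 48
  Shipping 202, fixed 188 → total 390.
  Any other capacity-feasible assignment to {#2, #3} ships for at least 202.
Compare {#1, #3}: its best feasible assignment gives total 419.
Compare {#1, #2}: its best feasible assignment gives total 458.
Every other set of open sites that can feasibly serve all demand totals ≥ 419 even under its best assignment. Minimum: 390.

390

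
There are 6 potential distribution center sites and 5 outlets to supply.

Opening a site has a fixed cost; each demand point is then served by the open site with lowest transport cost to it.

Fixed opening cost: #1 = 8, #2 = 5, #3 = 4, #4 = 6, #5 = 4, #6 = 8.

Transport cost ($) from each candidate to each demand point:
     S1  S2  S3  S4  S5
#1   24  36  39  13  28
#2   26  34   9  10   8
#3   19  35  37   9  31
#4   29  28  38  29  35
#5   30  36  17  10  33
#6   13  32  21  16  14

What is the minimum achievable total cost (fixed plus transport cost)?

Open {#2, #6}: assign each demand point to its cheapest open site.
  S1→#6 13, S2→#6 32, S3→#2 9, S4→#2 10, S5→#2 8
  transport cost 72, fixed 13 → total 85.
Compare {#2, #4, #6}: transport cost 68 + fixed 19 = 87.
Compare {#2, #3}: transport cost 79 + fixed 9 = 88.
Compare {#2, #3, #4}: transport cost 73 + fixed 15 = 88.
All other subsets cost ≥ 87. Minimum total cost: 85.

85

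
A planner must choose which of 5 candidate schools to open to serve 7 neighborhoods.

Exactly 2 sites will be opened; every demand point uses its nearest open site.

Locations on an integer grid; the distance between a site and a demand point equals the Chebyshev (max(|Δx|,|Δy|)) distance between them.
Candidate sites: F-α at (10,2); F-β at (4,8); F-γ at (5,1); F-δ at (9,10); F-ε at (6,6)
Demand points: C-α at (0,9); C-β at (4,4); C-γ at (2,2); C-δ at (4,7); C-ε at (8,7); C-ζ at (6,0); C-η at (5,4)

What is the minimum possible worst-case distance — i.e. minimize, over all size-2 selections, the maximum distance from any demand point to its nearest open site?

4

Open {F-β, F-γ}.
  Farthest demand point is C-α at distance 4 (to F-β); all others are ≤ 4.
With {F-α, F-β} the worst case is 6.
With {F-α, F-ε} the worst case is 6.
No size-2 selection achieves below 4.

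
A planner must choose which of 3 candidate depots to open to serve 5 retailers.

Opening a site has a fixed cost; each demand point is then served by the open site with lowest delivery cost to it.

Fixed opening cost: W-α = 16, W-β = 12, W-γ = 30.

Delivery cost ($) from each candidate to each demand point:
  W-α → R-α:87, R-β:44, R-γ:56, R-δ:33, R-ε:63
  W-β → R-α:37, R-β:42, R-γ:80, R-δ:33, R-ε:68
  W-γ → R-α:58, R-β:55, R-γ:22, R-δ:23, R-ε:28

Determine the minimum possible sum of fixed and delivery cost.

Open {W-β, W-γ}: assign each demand point to its cheapest open site.
  R-α→W-β 37, R-β→W-β 42, R-γ→W-γ 22, R-δ→W-γ 23, R-ε→W-γ 28
  delivery cost 152, fixed 42 → total 194.
Compare {W-α, W-β, W-γ}: delivery cost 152 + fixed 58 = 210.
Compare {W-γ}: delivery cost 186 + fixed 30 = 216.
Compare {W-α, W-γ}: delivery cost 175 + fixed 46 = 221.
All other subsets cost ≥ 210. Minimum total cost: 194.

194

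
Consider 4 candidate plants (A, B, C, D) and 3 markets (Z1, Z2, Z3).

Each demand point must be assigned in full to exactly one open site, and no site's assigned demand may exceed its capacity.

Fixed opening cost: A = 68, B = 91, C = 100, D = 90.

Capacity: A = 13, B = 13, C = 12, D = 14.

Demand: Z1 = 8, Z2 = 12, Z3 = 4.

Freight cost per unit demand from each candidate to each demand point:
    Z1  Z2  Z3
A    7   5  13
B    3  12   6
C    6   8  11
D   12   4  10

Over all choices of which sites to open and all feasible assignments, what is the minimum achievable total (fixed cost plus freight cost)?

267

Open {A, B}; cheapest assignment that respects the capacities:
  A (cap 13, load 12): Z2 — cost 12×5 = 60
  B (cap 13, load 12): Z1, Z3 — cost 8×3 + 4×6 = 48
  Shipping 108, fixed 159 → total 267.
  Any other capacity-feasible assignment to {A, B} ships for at least 108.
Compare {B, D}: its best feasible assignment gives total 277.
Compare {A, D}: its best feasible assignment gives total 314.
Every other set of open sites that can feasibly serve all demand totals ≥ 277 even under its best assignment. Minimum: 267.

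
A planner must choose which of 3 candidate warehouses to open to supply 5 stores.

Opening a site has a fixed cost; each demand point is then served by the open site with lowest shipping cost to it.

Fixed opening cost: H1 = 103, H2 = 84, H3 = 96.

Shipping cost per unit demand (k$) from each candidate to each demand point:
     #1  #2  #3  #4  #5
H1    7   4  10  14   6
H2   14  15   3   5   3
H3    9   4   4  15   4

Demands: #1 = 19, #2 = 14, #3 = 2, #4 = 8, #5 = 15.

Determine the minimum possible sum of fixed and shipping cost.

Open {H1, H2}: assign each demand point to its cheapest open site.
  #1→H1 19×7=133, #2→H1 14×4=56, #3→H2 2×3=6, #4→H2 8×5=40, #5→H2 15×3=45
  shipping cost 280, fixed 187 → total 467.
Compare {H2, H3}: shipping cost 318 + fixed 180 = 498.
Compare {H3}: shipping cost 415 + fixed 96 = 511.
Compare {H1}: shipping cost 411 + fixed 103 = 514.
All other subsets cost ≥ 498. Minimum total cost: 467.

467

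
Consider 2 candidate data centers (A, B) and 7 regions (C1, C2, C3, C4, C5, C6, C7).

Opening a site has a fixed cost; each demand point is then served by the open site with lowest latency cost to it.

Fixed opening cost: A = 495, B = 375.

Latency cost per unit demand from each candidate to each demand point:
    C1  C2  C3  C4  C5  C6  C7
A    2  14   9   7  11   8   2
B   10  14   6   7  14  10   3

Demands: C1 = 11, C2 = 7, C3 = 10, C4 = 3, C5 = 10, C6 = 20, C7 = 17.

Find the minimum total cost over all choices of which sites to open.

1030

Open {A}: assign each demand point to its cheapest open site.
  C1→A 11×2=22, C2→A 7×14=98, C3→A 10×9=90, C4→A 3×7=21, C5→A 10×11=110, C6→A 20×8=160, C7→A 17×2=34
  latency cost 535, fixed 495 → total 1030.
Compare {B}: latency cost 680 + fixed 375 = 1055.
Compare {A, B}: latency cost 505 + fixed 870 = 1375.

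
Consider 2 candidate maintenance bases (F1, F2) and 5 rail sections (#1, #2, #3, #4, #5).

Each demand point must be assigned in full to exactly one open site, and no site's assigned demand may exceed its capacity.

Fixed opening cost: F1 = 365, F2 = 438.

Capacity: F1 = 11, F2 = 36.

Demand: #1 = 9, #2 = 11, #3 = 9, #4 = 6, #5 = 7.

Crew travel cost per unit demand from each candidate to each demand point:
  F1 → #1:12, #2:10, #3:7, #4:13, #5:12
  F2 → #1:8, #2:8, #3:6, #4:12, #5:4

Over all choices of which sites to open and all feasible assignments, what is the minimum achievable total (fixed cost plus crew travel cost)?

Open {F1, F2}; cheapest assignment that respects the capacities:
  F1 (cap 11, load 6): #4 — cost 6×13 = 78
  F2 (cap 36, load 36): #1, #2, #3, #5 — cost 9×8 + 11×8 + 9×6 + 7×4 = 242
  Shipping 320, fixed 803 → total 1123.
  Any other capacity-feasible assignment to {F1, F2} ships for at least 320.
Total demand is 42 and no other set of sites has combined capacity ≥ 42, so {F1, F2} is the only feasible choice of open sites. Minimum: 1123.

1123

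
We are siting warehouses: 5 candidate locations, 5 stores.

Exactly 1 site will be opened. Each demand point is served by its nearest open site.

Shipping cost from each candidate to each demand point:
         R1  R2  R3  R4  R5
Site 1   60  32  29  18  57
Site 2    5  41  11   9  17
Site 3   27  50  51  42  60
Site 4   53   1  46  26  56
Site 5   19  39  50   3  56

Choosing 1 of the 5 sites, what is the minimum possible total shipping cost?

83

Open {Site 2}.
  R1→Site 2 5, R2→Site 2 41, R3→Site 2 11, R4→Site 2 9, R5→Site 2 17  ⇒ total 83.
Compare {Site 5}: total 167.
Compare {Site 4}: total 182.
No size-1 selection does better; minimum is 83.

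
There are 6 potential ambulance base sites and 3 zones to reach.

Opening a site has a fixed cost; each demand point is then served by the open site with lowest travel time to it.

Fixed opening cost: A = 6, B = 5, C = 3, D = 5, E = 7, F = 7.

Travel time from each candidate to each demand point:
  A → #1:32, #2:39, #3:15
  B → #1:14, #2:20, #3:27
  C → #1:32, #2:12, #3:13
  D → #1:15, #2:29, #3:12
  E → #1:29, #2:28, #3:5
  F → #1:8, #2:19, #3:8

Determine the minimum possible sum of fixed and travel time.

Open {C, F}: assign each demand point to its cheapest open site.
  #1→F 8, #2→C 12, #3→F 8
  travel time 28, fixed 10 → total 38.
Compare {F}: travel time 35 + fixed 7 = 42.
Compare {C, E, F}: travel time 25 + fixed 17 = 42.
Compare {B, C, F}: travel time 28 + fixed 15 = 43.
All other subsets cost ≥ 42. Minimum total cost: 38.

38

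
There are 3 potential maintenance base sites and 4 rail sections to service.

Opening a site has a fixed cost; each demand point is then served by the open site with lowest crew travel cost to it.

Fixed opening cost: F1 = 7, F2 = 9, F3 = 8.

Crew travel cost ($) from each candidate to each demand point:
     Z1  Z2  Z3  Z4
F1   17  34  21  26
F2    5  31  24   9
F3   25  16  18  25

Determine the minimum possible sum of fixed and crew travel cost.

Open {F2, F3}: assign each demand point to its cheapest open site.
  Z1→F2 5, Z2→F3 16, Z3→F3 18, Z4→F2 9
  crew travel cost 48, fixed 17 → total 65.
Compare {F1, F2, F3}: crew travel cost 48 + fixed 24 = 72.
Compare {F2}: crew travel cost 69 + fixed 9 = 78.
Compare {F1, F2}: crew travel cost 66 + fixed 16 = 82.
All other subsets cost ≥ 72. Minimum total cost: 65.

65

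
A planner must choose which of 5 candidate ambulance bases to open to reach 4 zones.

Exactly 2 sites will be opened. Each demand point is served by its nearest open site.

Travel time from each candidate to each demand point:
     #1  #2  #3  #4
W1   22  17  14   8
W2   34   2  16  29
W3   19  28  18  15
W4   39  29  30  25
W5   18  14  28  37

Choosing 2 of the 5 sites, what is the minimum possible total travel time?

46

Open {W1, W2}.
  #1→W1 22, #2→W2 2, #3→W1 14, #4→W1 8  ⇒ total 46.
Compare {W2, W3}: total 52.
Compare {W1, W5}: total 54.
No size-2 selection does better; minimum is 46.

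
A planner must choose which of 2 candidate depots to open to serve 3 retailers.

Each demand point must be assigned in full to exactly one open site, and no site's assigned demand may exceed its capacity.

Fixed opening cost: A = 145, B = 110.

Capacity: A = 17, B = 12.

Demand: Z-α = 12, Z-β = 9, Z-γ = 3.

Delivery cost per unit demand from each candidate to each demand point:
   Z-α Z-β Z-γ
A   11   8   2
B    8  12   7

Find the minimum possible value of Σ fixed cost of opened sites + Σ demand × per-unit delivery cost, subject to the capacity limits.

Open {A, B}; cheapest assignment that respects the capacities:
  A (cap 17, load 12): Z-β, Z-γ — cost 9×8 + 3×2 = 78
  B (cap 12, load 12): Z-α — cost 12×8 = 96
  Shipping 174, fixed 255 → total 429.
  Any other capacity-feasible assignment to {A, B} ships for at least 174.
Total demand is 24 and no other set of sites has combined capacity ≥ 24, so {A, B} is the only feasible choice of open sites. Minimum: 429.

429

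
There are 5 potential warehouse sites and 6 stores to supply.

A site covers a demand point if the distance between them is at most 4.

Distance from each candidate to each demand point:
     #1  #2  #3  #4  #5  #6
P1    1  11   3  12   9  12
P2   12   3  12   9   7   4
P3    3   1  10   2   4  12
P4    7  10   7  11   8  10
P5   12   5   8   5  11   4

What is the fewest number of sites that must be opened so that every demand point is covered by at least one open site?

Coverage sets (demand points within 4 of each site):
  P1: {#1, #3}
  P2: {#2, #6}
  P3: {#1, #2, #4, #5}
  P4: {}
  P5: {#6}
No 2 sites suffice: every size-2 union leaves at least one demand point uncovered.
But {P1, P2, P3} covers everything, so the minimum is 3.

3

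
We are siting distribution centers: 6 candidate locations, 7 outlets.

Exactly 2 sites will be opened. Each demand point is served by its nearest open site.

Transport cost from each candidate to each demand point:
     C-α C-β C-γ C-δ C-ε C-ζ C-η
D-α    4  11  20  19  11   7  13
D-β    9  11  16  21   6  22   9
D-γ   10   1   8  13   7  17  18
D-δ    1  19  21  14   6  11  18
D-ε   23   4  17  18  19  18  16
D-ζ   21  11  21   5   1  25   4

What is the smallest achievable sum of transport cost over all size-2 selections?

46

Open {D-γ, D-ζ}.
  C-α→D-γ 10, C-β→D-γ 1, C-γ→D-γ 8, C-δ→D-ζ 5, C-ε→D-ζ 1, C-ζ→D-γ 17, C-η→D-ζ 4  ⇒ total 46.
Compare {D-α, D-ζ}: total 52.
Compare {D-α, D-γ}: total 53.
No size-2 selection does better; minimum is 46.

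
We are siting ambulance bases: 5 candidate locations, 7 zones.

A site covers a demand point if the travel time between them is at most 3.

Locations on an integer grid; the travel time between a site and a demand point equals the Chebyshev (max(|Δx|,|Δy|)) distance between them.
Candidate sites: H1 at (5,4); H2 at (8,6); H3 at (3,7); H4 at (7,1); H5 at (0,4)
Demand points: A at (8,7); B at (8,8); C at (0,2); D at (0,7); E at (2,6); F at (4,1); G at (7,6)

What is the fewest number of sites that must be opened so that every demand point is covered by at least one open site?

3

Coverage sets (demand points within 3 of each site):
  H1: {A, E, F, G}
  H2: {A, B, G}
  H3: {D, E}
  H4: {F}
  H5: {C, D, E}
No 2 sites suffice: every size-2 union leaves at least one demand point uncovered.
But {H1, H2, H5} covers everything, so the minimum is 3.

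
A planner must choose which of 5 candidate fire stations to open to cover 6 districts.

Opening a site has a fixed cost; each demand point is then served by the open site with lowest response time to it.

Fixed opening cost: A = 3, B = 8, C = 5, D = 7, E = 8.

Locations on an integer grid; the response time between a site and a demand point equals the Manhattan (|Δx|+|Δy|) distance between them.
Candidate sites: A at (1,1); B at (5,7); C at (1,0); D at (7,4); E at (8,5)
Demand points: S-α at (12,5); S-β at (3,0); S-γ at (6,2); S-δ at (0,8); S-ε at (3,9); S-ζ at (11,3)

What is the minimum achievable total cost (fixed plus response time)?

44

Open {A, D}: assign each demand point to its cheapest open site.
  S-α→D 6, S-β→A 3, S-γ→D 3, S-δ→A 8, S-ε→D 9, S-ζ→D 5
  response time 34, fixed 10 → total 44.
Compare {A, E}: response time 34 + fixed 11 = 45.
Compare {A, B, D}: response time 27 + fixed 18 = 45.
Compare {C, D}: response time 34 + fixed 12 = 46.
All other subsets cost ≥ 45. Minimum total cost: 44.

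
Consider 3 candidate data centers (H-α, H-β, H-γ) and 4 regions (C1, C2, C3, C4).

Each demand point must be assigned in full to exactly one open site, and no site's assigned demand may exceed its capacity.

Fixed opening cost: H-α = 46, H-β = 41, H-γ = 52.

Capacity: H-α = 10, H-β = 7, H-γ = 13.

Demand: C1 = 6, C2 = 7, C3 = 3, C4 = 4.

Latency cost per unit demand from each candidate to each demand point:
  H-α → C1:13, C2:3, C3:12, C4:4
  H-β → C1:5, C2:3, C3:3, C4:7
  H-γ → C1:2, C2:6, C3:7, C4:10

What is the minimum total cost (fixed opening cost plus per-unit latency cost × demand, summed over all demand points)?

184

Open {H-β, H-γ}; cheapest assignment that respects the capacities:
  H-β (cap 7, load 7): C3, C4 — cost 3×3 + 4×7 = 37
  H-γ (cap 13, load 13): C1, C2 — cost 6×2 + 7×6 = 54
  Shipping 91, fixed 93 → total 184.
  Any other capacity-feasible assignment to {H-β, H-γ} ships for at least 91.
Compare {H-α, H-γ}: its best feasible assignment gives total 192.
Compare {H-α, H-β, H-γ}: its best feasible assignment gives total 209.
Every other set of open sites that can feasibly serve all demand totals ≥ 192 even under its best assignment. Minimum: 184.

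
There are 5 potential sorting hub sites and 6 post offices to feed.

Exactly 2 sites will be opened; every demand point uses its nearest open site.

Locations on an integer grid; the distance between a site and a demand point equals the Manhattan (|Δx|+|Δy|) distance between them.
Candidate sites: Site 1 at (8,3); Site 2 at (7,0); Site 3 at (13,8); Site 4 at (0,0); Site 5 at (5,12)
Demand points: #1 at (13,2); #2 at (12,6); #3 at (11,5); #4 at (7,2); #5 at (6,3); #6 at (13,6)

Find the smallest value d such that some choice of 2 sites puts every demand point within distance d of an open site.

6

Open {Site 1, Site 3}.
  Farthest demand point is #1 at distance 6 (to Site 1); all others are ≤ 6.
With {Site 2, Site 3} the worst case is 6.
With {Site 1, Site 2} the worst case is 8.
No size-2 selection achieves below 6.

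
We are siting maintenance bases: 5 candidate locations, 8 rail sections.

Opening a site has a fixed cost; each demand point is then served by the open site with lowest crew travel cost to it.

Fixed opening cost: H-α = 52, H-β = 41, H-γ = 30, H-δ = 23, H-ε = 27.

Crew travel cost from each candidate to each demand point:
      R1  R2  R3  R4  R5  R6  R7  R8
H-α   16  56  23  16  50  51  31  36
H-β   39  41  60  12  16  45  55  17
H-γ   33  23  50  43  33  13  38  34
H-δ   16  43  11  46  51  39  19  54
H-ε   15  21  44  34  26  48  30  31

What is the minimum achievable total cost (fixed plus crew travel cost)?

Open {H-β, H-γ, H-δ}: assign each demand point to its cheapest open site.
  R1→H-δ 16, R2→H-γ 23, R3→H-δ 11, R4→H-β 12, R5→H-β 16, R6→H-γ 13, R7→H-δ 19, R8→H-β 17
  crew travel cost 127, fixed 94 → total 221.
Compare {H-β, H-δ}: crew travel cost 171 + fixed 64 = 235.
Compare {H-β, H-δ, H-ε}: crew travel cost 150 + fixed 91 = 241.
Compare {H-γ, H-δ}: crew travel cost 192 + fixed 53 = 245.
All other subsets cost ≥ 235. Minimum total cost: 221.

221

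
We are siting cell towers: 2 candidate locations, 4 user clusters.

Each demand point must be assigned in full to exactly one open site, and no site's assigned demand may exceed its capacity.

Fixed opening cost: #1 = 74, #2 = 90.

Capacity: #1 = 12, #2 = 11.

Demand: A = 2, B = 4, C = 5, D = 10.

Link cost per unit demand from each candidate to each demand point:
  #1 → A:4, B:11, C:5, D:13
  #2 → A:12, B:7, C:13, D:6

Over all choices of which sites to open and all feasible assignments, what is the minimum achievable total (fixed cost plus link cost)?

301

Open {#1, #2}; cheapest assignment that respects the capacities:
  #1 (cap 12, load 11): A, B, C — cost 2×4 + 4×11 + 5×5 = 77
  #2 (cap 11, load 10): D — cost 10×6 = 60
  Shipping 137, fixed 164 → total 301.
  Any other capacity-feasible assignment to {#1, #2} ships for at least 137.
Total demand is 21 and no other set of sites has combined capacity ≥ 21, so {#1, #2} is the only feasible choice of open sites. Minimum: 301.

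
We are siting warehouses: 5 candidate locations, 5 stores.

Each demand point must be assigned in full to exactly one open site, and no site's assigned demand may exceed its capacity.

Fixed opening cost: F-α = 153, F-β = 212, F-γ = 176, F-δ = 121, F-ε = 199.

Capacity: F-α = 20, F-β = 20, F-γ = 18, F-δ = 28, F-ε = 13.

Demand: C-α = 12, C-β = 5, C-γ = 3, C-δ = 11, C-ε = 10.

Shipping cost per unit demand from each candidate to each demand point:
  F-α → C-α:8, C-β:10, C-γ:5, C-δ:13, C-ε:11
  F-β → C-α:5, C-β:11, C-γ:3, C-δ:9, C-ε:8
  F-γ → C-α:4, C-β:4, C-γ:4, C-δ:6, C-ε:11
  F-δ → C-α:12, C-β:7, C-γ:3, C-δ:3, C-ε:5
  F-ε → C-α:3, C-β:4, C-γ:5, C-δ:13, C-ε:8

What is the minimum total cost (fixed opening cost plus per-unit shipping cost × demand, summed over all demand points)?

Open {F-γ, F-δ}; cheapest assignment that respects the capacities:
  F-γ (cap 18, load 17): C-α, C-β — cost 12×4 + 5×4 = 68
  F-δ (cap 28, load 24): C-γ, C-δ, C-ε — cost 3×3 + 11×3 + 10×5 = 92
  Shipping 160, fixed 297 → total 457.
  Any other capacity-feasible assignment to {F-γ, F-δ} ships for at least 160.
Compare {F-α, F-δ}: its best feasible assignment gives total 503.
Compare {F-β, F-δ}: its best feasible assignment gives total 520.
Every other set of open sites that can feasibly serve all demand totals ≥ 503 even under its best assignment. Minimum: 457.

457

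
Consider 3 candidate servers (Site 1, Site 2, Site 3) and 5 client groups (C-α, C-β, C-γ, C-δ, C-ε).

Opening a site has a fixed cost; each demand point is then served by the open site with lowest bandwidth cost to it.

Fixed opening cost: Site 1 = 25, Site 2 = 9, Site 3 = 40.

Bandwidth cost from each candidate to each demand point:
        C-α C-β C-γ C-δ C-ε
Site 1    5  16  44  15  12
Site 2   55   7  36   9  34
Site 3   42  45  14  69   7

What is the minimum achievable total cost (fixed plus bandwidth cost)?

Open {Site 1, Site 2}: assign each demand point to its cheapest open site.
  C-α→Site 1 5, C-β→Site 2 7, C-γ→Site 2 36, C-δ→Site 2 9, C-ε→Site 1 12
  bandwidth cost 69, fixed 34 → total 103.
Compare {Site 1, Site 2, Site 3}: bandwidth cost 42 + fixed 74 = 116.
Compare {Site 1}: bandwidth cost 92 + fixed 25 = 117.
Compare {Site 1, Site 3}: bandwidth cost 57 + fixed 65 = 122.
All other subsets cost ≥ 116. Minimum total cost: 103.

103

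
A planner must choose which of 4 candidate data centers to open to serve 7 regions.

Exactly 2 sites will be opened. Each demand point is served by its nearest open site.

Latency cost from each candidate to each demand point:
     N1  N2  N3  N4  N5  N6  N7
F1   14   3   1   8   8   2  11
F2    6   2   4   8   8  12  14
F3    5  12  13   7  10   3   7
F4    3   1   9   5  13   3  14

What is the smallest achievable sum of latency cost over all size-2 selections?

Open {F1, F4}.
  N1→F4 3, N2→F4 1, N3→F1 1, N4→F4 5, N5→F1 8, N6→F1 2, N7→F1 11  ⇒ total 31.
Compare {F1, F3}: total 33.
Compare {F2, F3}: total 36.
No size-2 selection does better; minimum is 31.

31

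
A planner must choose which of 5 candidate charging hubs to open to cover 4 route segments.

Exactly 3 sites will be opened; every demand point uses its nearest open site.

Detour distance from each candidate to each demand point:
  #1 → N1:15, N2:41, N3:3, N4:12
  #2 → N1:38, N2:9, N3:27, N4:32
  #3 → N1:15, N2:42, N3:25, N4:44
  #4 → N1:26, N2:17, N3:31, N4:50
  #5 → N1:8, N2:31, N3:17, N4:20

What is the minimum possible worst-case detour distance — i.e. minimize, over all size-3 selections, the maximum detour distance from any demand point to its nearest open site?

Open {#1, #2, #5}.
  Farthest demand point is N4 at detour distance 12 (to #1); all others are ≤ 12.
With {#1, #2, #3} the worst case is 15.
With {#1, #2, #4} the worst case is 15.
No size-3 selection achieves below 12.

12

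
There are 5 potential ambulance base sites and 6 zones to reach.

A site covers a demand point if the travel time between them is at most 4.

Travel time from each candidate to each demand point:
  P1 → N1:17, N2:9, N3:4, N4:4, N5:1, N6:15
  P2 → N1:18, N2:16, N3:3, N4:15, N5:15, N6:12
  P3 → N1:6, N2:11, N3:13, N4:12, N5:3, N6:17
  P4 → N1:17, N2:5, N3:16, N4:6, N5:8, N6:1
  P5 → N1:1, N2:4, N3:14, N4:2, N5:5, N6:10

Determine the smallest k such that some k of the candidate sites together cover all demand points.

3

Coverage sets (demand points within 4 of each site):
  P1: {N3, N4, N5}
  P2: {N3}
  P3: {N5}
  P4: {N6}
  P5: {N1, N2, N4}
No 2 sites suffice: every size-2 union leaves at least one demand point uncovered.
But {P1, P4, P5} covers everything, so the minimum is 3.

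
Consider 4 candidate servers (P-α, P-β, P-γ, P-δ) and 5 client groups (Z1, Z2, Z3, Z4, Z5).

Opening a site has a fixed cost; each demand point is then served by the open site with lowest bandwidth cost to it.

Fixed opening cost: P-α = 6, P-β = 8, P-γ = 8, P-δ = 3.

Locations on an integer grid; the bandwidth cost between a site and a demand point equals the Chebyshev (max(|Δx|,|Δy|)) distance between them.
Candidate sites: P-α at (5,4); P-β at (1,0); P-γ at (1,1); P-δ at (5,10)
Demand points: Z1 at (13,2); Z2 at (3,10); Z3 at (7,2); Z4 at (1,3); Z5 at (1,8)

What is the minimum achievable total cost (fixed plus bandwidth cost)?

29

Open {P-α, P-δ}: assign each demand point to its cheapest open site.
  Z1→P-α 8, Z2→P-δ 2, Z3→P-α 2, Z4→P-α 4, Z5→P-α 4
  bandwidth cost 20, fixed 9 → total 29.
Compare {P-α}: bandwidth cost 24 + fixed 6 = 30.
Compare {P-δ}: bandwidth cost 29 + fixed 3 = 32.
Compare {P-γ, P-δ}: bandwidth cost 22 + fixed 11 = 33.
All other subsets cost ≥ 30. Minimum total cost: 29.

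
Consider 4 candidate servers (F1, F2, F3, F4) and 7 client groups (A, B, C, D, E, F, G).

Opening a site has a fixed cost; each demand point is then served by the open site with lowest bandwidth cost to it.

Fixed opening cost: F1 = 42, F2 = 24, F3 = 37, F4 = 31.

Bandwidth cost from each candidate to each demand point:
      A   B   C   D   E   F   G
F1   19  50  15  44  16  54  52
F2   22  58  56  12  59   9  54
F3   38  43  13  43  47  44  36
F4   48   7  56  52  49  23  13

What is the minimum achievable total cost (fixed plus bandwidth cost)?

Open {F1, F2, F4}: assign each demand point to its cheapest open site.
  A→F1 19, B→F4 7, C→F1 15, D→F2 12, E→F1 16, F→F2 9, G→F4 13
  bandwidth cost 91, fixed 97 → total 188.
Compare {F1, F4}: bandwidth cost 137 + fixed 73 = 210.
Compare {F2, F3, F4}: bandwidth cost 123 + fixed 92 = 215.
Compare {F2, F4}: bandwidth cost 168 + fixed 55 = 223.
All other subsets cost ≥ 210. Minimum total cost: 188.

188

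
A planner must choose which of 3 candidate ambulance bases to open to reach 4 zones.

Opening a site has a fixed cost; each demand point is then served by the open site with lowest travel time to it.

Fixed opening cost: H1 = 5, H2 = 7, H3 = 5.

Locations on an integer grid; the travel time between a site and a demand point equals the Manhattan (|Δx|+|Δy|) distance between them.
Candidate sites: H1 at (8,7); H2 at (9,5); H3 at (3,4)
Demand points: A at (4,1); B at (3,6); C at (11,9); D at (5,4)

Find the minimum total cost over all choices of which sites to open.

23

Open {H1, H3}: assign each demand point to its cheapest open site.
  A→H3 4, B→H3 2, C→H1 5, D→H3 2
  travel time 13, fixed 10 → total 23.
Compare {H3}: travel time 21 + fixed 5 = 26.
Compare {H2, H3}: travel time 14 + fixed 12 = 26.
Compare {H1, H2, H3}: travel time 13 + fixed 17 = 30.
All other subsets cost ≥ 26. Minimum total cost: 23.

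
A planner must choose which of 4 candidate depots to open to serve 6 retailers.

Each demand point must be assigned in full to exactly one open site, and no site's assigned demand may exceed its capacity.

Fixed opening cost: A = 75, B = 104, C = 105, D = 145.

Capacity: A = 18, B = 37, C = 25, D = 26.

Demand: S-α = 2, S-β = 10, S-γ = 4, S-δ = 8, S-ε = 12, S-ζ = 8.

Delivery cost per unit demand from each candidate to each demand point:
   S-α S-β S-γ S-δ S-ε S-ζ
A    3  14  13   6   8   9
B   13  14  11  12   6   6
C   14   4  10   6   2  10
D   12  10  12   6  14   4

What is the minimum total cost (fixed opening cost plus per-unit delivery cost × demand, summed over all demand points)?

Open {C, D}; cheapest assignment that respects the capacities:
  C (cap 25, load 22): S-β, S-ε — cost 10×4 + 12×2 = 64
  D (cap 26, load 22): S-α, S-γ, S-δ, S-ζ — cost 2×12 + 4×12 + 8×6 + 8×4 = 152
  Shipping 216, fixed 250 → total 466.
  Any other capacity-feasible assignment to {C, D} ships for at least 216.
Compare {B, C}: its best feasible assignment gives total 483.
Compare {A, B, C}: its best feasible assignment gives total 494.
Every other set of open sites that can feasibly serve all demand totals ≥ 483 even under its best assignment. Minimum: 466.

466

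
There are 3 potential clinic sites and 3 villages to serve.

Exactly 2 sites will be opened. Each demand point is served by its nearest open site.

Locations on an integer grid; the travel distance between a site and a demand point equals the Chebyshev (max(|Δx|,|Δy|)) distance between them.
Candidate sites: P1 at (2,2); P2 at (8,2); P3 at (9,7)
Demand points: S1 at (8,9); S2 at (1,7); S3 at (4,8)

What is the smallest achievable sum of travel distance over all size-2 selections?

Open {P1, P3}.
  S1→P3 2, S2→P1 5, S3→P3 5  ⇒ total 12.
Compare {P2, P3}: total 14.
Compare {P1, P2}: total 18.

12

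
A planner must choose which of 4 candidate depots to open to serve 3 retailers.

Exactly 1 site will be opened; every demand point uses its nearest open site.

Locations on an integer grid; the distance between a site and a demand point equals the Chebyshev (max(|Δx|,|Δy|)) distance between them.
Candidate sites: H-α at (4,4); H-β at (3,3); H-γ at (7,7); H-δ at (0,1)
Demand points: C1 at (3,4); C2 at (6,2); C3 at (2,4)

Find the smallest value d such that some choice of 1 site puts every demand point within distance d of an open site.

Open {H-α}.
  Farthest demand point is C2 at distance 2 (to H-α); all others are ≤ 2.
With {H-β} the worst case is 3.
With {H-γ} the worst case is 5.
No size-1 selection achieves below 2.

2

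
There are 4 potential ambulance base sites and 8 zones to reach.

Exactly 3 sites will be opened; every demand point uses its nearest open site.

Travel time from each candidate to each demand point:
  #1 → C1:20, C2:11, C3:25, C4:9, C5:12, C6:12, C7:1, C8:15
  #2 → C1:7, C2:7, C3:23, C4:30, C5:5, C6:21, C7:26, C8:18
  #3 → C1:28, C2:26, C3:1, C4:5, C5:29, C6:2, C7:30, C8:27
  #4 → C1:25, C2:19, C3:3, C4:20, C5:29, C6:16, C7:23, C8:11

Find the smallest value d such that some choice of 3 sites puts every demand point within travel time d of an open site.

Open {#1, #2, #4}.
  Farthest demand point is C6 at travel time 12 (to #1); all others are ≤ 12.
With {#1, #2, #3} the worst case is 15.
With {#1, #3, #4} the worst case is 20.
No size-3 selection achieves below 12.

12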